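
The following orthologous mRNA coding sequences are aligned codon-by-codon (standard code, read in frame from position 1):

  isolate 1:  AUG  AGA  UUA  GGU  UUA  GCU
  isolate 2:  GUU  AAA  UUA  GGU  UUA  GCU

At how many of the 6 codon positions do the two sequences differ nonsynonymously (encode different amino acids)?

Codon 1: AUG Met / GUU Val — nonsynonymous.
Codon 2: AGA Arg / AAA Lys — nonsynonymous.
Codon 3: UUA Leu / UUA Leu — identical.
Codon 4: GGU Gly / GGU Gly — identical.
Codon 5: UUA Leu / UUA Leu — identical.
Codon 6: GCU Ala / GCU Ala — identical.
Nonsynonymous differences: 2.

2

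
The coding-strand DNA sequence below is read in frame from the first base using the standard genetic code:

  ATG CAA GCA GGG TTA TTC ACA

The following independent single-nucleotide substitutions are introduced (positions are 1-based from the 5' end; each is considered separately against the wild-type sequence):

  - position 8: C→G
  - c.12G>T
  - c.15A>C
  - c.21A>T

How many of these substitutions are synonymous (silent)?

Codon 3: GCA (Ala) → GGA (Gly) — missense.
Codon 4: GGG (Gly) → GGT (Gly) — synonymous.
Codon 5: TTA (Leu) → TTC (Phe) — missense.
Codon 7: ACA (Thr) → ACT (Thr) — synonymous.
Synonymous: 2 of 4.

2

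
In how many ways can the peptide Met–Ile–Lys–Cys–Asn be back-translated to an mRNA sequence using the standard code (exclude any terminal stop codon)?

24

Met: 1 codon.
Ile: 3 codons.
Lys: 2 codons.
Cys: 2 codons.
Asn: 2 codons.
1 × 3 × 2 × 2 × 2 = 24.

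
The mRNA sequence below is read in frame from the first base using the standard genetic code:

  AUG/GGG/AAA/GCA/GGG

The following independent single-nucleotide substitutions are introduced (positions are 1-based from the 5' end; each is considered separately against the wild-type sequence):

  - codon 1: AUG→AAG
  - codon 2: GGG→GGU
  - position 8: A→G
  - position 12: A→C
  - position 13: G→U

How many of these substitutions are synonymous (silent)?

2

Codon 1: AUG (Met) → AAG (Lys) — missense.
Codon 2: GGG (Gly) → GGU (Gly) — synonymous.
Codon 3: AAA (Lys) → AGA (Arg) — missense.
Codon 4: GCA (Ala) → GCC (Ala) — synonymous.
Codon 5: GGG (Gly) → UGG (Trp) — missense.
Synonymous: 2 of 5.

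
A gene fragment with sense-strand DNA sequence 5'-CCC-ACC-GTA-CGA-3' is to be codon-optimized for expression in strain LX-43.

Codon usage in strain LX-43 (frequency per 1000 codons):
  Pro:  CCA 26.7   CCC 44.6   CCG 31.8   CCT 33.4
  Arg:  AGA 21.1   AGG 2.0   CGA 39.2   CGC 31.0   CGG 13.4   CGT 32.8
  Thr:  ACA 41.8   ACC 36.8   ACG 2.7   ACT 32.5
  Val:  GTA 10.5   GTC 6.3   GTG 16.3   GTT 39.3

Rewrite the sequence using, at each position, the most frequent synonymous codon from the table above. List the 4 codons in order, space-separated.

CCC ACA GTT CGA

Codon 1 (Pro): best is CCC at 44.6.
Codon 2 (Thr): best is ACA at 41.8.
Codon 3 (Val): best is GTT at 39.3.
Codon 4 (Arg): best is CGA at 39.2.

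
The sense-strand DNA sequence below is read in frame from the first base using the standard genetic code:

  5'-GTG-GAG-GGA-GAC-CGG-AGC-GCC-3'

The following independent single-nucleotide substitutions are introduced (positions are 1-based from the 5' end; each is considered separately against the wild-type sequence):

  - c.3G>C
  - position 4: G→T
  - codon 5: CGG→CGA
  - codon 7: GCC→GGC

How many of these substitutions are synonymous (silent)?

Codon 1: GTG (Val) → GTC (Val) — synonymous.
Codon 2: GAG (Glu) → TAG (Stop) — nonsense.
Codon 5: CGG (Arg) → CGA (Arg) — synonymous.
Codon 7: GCC (Ala) → GGC (Gly) — missense.
Synonymous: 2 of 4.

2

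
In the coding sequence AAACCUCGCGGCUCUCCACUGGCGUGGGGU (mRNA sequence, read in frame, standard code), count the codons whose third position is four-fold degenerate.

8

Codon 1 AAA (Lys): third position 2-fold.
Codon 2 CCU (Pro): third position 4-fold.
Codon 3 CGC (Arg): third position 4-fold.
Codon 4 GGC (Gly): third position 4-fold.
Codon 5 UCU (Ser): third position 4-fold.
Codon 6 CCA (Pro): third position 4-fold.
Codon 7 CUG (Leu): third position 4-fold.
Codon 8 GCG (Ala): third position 4-fold.
Codon 9 UGG (Trp): third position 1-fold.
Codon 10 GGU (Gly): third position 4-fold.
Four-fold degenerate third positions: 8.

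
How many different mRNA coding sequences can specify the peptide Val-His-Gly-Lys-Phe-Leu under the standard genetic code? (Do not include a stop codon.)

Val: 4 codons.
His: 2 codons.
Gly: 4 codons.
Lys: 2 codons.
Phe: 2 codons.
Leu: 6 codons.
4 × 2 × 4 × 2 × 2 × 6 = 768.

768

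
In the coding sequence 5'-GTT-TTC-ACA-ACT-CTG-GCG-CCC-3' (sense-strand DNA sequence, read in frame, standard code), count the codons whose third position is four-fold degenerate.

Codon 1 GTT (Val): third position 4-fold.
Codon 2 TTC (Phe): third position 2-fold.
Codon 3 ACA (Thr): third position 4-fold.
Codon 4 ACT (Thr): third position 4-fold.
Codon 5 CTG (Leu): third position 4-fold.
Codon 6 GCG (Ala): third position 4-fold.
Codon 7 CCC (Pro): third position 4-fold.
Four-fold degenerate third positions: 6.

6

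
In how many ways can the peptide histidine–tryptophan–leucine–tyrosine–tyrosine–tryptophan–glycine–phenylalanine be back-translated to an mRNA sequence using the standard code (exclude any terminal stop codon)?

His: 2 codons.
Trp: 1 codon.
Leu: 6 codons.
Tyr: 2 codons.
Tyr: 2 codons.
Trp: 1 codon.
Gly: 4 codons.
Phe: 2 codons.
2 × 1 × 6 × 2 × 2 × 1 × 4 × 2 = 384.

384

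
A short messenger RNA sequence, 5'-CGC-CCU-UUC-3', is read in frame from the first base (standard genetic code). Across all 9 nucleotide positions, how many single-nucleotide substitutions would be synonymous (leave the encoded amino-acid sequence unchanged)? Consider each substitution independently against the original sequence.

7

Codon 1 (CGC, Arg): 3 synonymous substitutions.
Codon 2 (CCU, Pro): 3 synonymous substitutions.
Codon 3 (UUC, Phe): 1 synonymous substitution.
Total: 3 + 3 + 1 = 7.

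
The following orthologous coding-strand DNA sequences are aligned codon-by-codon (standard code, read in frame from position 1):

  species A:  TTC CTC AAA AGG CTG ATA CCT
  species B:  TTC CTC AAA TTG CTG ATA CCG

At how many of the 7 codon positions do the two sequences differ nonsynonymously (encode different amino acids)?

1

Codon 1: TTC Phe / TTC Phe — identical.
Codon 2: CTC Leu / CTC Leu — identical.
Codon 3: AAA Lys / AAA Lys — identical.
Codon 4: AGG Arg / TTG Leu — nonsynonymous.
Codon 5: CTG Leu / CTG Leu — identical.
Codon 6: ATA Ile / ATA Ile — identical.
Codon 7: CCT Pro / CCG Pro — synonymous.
Nonsynonymous differences: 1.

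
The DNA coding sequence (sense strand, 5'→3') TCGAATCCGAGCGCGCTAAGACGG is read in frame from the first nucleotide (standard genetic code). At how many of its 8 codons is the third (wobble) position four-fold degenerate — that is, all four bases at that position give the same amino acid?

5

Codon 1 TCG (Ser): third position 4-fold.
Codon 2 AAT (Asn): third position 2-fold.
Codon 3 CCG (Pro): third position 4-fold.
Codon 4 AGC (Ser): third position 2-fold.
Codon 5 GCG (Ala): third position 4-fold.
Codon 6 CTA (Leu): third position 4-fold.
Codon 7 AGA (Arg): third position 2-fold.
Codon 8 CGG (Arg): third position 4-fold.
Four-fold degenerate third positions: 5.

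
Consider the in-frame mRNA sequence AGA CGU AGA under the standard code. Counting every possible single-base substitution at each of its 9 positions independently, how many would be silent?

Codon 1 (AGA, Arg): 2 synonymous substitutions.
Codon 2 (CGU, Arg): 3 synonymous substitutions.
Codon 3 (AGA, Arg): 2 synonymous substitutions.
Total: 2 + 3 + 2 = 7.

7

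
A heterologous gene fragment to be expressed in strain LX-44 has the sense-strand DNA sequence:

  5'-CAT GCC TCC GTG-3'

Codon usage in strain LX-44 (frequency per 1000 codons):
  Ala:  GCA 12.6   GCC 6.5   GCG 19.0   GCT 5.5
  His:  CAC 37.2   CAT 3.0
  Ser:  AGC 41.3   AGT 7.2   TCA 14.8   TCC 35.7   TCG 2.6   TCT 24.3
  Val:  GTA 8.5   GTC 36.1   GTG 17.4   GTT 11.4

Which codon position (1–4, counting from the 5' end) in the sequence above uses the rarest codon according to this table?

1

Codon 1 CAT (His): 3.0 per 1000.
Codon 2 GCC (Ala): 6.5 per 1000.
Codon 3 TCC (Ser): 35.7 per 1000.
Codon 4 GTG (Val): 17.4 per 1000.
Lowest frequency is 3.0 at codon 1.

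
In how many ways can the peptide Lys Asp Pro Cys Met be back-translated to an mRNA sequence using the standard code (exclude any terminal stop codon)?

32

Lys: 2 codons.
Asp: 2 codons.
Pro: 4 codons.
Cys: 2 codons.
Met: 1 codon.
2 × 2 × 4 × 2 × 1 = 32.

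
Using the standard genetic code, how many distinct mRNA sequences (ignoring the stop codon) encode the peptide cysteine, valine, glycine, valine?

Cys: 2 codons.
Val: 4 codons.
Gly: 4 codons.
Val: 4 codons.
2 × 4 × 4 × 4 = 128.

128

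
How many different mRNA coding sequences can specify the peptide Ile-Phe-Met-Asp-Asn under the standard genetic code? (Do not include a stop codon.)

Ile: 3 codons.
Phe: 2 codons.
Met: 1 codon.
Asp: 2 codons.
Asn: 2 codons.
3 × 2 × 1 × 2 × 2 = 24.

24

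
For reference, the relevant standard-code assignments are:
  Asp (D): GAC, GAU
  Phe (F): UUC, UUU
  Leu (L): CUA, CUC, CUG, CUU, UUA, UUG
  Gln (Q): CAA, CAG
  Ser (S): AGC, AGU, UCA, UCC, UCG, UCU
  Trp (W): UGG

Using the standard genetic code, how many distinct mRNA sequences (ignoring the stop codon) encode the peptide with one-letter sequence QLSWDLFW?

Gln: 2 codons.
Leu: 6 codons.
Ser: 6 codons.
Trp: 1 codon.
Asp: 2 codons.
Leu: 6 codons.
Phe: 2 codons.
Trp: 1 codon.
2 × 6 × 6 × 1 × 2 × 6 × 2 × 1 = 1728.

1728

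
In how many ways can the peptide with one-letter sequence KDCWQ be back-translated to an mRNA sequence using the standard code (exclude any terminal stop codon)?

Lys: 2 codons.
Asp: 2 codons.
Cys: 2 codons.
Trp: 1 codon.
Gln: 2 codons.
2 × 2 × 2 × 1 × 2 = 16.

16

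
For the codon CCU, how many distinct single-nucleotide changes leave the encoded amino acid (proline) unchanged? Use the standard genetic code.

Position 1: none → 0 synonymous.
Position 2: none → 0 synonymous.
Position 3: CCC, CCA, CCG → 3 synonymous.
Total: 0 + 0 + 3 = 3.

3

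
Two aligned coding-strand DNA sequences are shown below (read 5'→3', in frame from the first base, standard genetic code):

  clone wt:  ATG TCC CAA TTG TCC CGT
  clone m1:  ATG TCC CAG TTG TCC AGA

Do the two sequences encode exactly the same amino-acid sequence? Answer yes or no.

Codon 1: ATG Met / ATG Met — identical.
Codon 2: TCC Ser / TCC Ser — identical.
Codon 3: CAA Gln / CAG Gln — synonymous.
Codon 4: TTG Leu / TTG Leu — identical.
Codon 5: TCC Ser / TCC Ser — identical.
Codon 6: CGT Arg / AGA Arg — synonymous.
Nonsynonymous differences: 0 → same protein.

yes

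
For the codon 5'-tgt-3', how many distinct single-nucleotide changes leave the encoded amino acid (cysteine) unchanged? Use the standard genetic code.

1

Position 1: none → 0 synonymous.
Position 2: none → 0 synonymous.
Position 3: TGC → 1 synonymous.
Total: 0 + 0 + 1 = 1.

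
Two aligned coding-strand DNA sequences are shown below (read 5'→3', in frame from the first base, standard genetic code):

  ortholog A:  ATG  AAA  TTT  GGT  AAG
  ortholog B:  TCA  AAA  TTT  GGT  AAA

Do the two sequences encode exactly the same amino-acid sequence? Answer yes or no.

Codon 1: ATG Met / TCA Ser — nonsynonymous.
Codon 2: AAA Lys / AAA Lys — identical.
Codon 3: TTT Phe / TTT Phe — identical.
Codon 4: GGT Gly / GGT Gly — identical.
Codon 5: AAG Lys / AAA Lys — synonymous.
Nonsynonymous differences: 1 → different protein.

no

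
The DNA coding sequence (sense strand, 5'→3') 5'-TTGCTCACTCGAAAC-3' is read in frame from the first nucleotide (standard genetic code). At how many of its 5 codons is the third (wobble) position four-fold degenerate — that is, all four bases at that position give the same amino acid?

Codon 1 TTG (Leu): third position 2-fold.
Codon 2 CTC (Leu): third position 4-fold.
Codon 3 ACT (Thr): third position 4-fold.
Codon 4 CGA (Arg): third position 4-fold.
Codon 5 AAC (Asn): third position 2-fold.
Four-fold degenerate third positions: 3.

3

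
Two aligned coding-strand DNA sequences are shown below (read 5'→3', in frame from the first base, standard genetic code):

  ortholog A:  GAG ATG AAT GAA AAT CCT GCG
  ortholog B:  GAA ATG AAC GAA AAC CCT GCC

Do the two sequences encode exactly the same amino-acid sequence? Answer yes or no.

Codon 1: GAG Glu / GAA Glu — synonymous.
Codon 2: ATG Met / ATG Met — identical.
Codon 3: AAT Asn / AAC Asn — synonymous.
Codon 4: GAA Glu / GAA Glu — identical.
Codon 5: AAT Asn / AAC Asn — synonymous.
Codon 6: CCT Pro / CCT Pro — identical.
Codon 7: GCG Ala / GCC Ala — synonymous.
Nonsynonymous differences: 0 → same protein.

yes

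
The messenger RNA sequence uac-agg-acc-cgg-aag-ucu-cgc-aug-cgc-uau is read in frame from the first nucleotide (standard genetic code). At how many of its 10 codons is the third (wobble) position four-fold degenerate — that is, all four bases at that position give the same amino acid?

5

Codon 1 UAC (Tyr): third position 2-fold.
Codon 2 AGG (Arg): third position 2-fold.
Codon 3 ACC (Thr): third position 4-fold.
Codon 4 CGG (Arg): third position 4-fold.
Codon 5 AAG (Lys): third position 2-fold.
Codon 6 UCU (Ser): third position 4-fold.
Codon 7 CGC (Arg): third position 4-fold.
Codon 8 AUG (Met): third position 1-fold.
Codon 9 CGC (Arg): third position 4-fold.
Codon 10 UAU (Tyr): third position 2-fold.
Four-fold degenerate third positions: 5.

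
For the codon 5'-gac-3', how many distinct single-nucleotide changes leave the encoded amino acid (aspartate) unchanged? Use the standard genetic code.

Position 1: none → 0 synonymous.
Position 2: none → 0 synonymous.
Position 3: GAU → 1 synonymous.
Total: 0 + 0 + 1 = 1.

1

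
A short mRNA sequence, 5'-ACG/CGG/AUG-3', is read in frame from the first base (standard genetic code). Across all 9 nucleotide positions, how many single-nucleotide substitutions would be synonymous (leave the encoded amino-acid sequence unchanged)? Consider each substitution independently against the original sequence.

7

Codon 1 (ACG, Thr): 3 synonymous substitutions.
Codon 2 (CGG, Arg): 4 synonymous substitutions.
Codon 3 (AUG, Met): 0 synonymous substitutions.
Total: 3 + 4 + 0 = 7.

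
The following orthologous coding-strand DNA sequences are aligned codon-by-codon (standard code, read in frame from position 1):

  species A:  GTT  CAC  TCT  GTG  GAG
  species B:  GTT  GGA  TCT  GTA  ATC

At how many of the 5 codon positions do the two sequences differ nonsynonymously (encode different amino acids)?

2

Codon 1: GTT Val / GTT Val — identical.
Codon 2: CAC His / GGA Gly — nonsynonymous.
Codon 3: TCT Ser / TCT Ser — identical.
Codon 4: GTG Val / GTA Val — synonymous.
Codon 5: GAG Glu / ATC Ile — nonsynonymous.
Nonsynonymous differences: 2.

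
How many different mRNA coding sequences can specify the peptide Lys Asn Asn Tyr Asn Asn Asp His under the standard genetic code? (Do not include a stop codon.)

256

Lys: 2 codons.
Asn: 2 codons.
Asn: 2 codons.
Tyr: 2 codons.
Asn: 2 codons.
Asn: 2 codons.
Asp: 2 codons.
His: 2 codons.
2 × 2 × 2 × 2 × 2 × 2 × 2 × 2 = 256.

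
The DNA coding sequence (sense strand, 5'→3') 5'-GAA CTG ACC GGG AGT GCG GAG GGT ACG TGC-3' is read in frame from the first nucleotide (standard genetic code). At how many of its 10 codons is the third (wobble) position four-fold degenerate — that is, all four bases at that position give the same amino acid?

6

Codon 1 GAA (Glu): third position 2-fold.
Codon 2 CTG (Leu): third position 4-fold.
Codon 3 ACC (Thr): third position 4-fold.
Codon 4 GGG (Gly): third position 4-fold.
Codon 5 AGT (Ser): third position 2-fold.
Codon 6 GCG (Ala): third position 4-fold.
Codon 7 GAG (Glu): third position 2-fold.
Codon 8 GGT (Gly): third position 4-fold.
Codon 9 ACG (Thr): third position 4-fold.
Codon 10 TGC (Cys): third position 2-fold.
Four-fold degenerate third positions: 6.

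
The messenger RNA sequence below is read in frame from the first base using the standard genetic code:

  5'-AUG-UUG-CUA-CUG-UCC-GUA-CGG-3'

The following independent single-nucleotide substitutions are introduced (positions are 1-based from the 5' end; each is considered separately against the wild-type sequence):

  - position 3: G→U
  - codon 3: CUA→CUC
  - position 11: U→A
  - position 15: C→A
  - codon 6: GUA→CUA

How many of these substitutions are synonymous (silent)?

2

Codon 1: AUG (Met) → AUU (Ile) — missense.
Codon 3: CUA (Leu) → CUC (Leu) — synonymous.
Codon 4: CUG (Leu) → CAG (Gln) — missense.
Codon 5: UCC (Ser) → UCA (Ser) — synonymous.
Codon 6: GUA (Val) → CUA (Leu) — missense.
Synonymous: 2 of 5.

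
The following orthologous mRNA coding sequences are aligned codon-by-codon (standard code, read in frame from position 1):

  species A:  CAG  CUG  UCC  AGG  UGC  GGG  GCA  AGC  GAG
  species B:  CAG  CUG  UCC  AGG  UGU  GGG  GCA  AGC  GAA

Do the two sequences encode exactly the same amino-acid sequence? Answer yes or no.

yes

Codon 1: CAG Gln / CAG Gln — identical.
Codon 2: CUG Leu / CUG Leu — identical.
Codon 3: UCC Ser / UCC Ser — identical.
Codon 4: AGG Arg / AGG Arg — identical.
Codon 5: UGC Cys / UGU Cys — synonymous.
Codon 6: GGG Gly / GGG Gly — identical.
Codon 7: GCA Ala / GCA Ala — identical.
Codon 8: AGC Ser / AGC Ser — identical.
Codon 9: GAG Glu / GAA Glu — synonymous.
Nonsynonymous differences: 0 → same protein.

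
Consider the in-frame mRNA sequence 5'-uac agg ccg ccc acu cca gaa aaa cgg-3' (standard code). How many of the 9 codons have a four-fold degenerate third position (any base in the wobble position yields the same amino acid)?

5

Codon 1 UAC (Tyr): third position 2-fold.
Codon 2 AGG (Arg): third position 2-fold.
Codon 3 CCG (Pro): third position 4-fold.
Codon 4 CCC (Pro): third position 4-fold.
Codon 5 ACU (Thr): third position 4-fold.
Codon 6 CCA (Pro): third position 4-fold.
Codon 7 GAA (Glu): third position 2-fold.
Codon 8 AAA (Lys): third position 2-fold.
Codon 9 CGG (Arg): third position 4-fold.
Four-fold degenerate third positions: 5.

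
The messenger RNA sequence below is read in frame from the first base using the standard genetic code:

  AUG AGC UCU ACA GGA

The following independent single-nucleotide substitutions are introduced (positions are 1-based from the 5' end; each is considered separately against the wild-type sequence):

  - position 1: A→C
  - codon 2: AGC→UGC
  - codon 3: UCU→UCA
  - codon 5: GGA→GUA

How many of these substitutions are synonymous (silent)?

1

Codon 1: AUG (Met) → CUG (Leu) — missense.
Codon 2: AGC (Ser) → UGC (Cys) — missense.
Codon 3: UCU (Ser) → UCA (Ser) — synonymous.
Codon 5: GGA (Gly) → GUA (Val) — missense.
Synonymous: 1 of 4.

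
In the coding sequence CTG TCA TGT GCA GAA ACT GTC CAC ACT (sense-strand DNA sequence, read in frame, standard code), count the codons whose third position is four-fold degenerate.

6

Codon 1 CTG (Leu): third position 4-fold.
Codon 2 TCA (Ser): third position 4-fold.
Codon 3 TGT (Cys): third position 2-fold.
Codon 4 GCA (Ala): third position 4-fold.
Codon 5 GAA (Glu): third position 2-fold.
Codon 6 ACT (Thr): third position 4-fold.
Codon 7 GTC (Val): third position 4-fold.
Codon 8 CAC (His): third position 2-fold.
Codon 9 ACT (Thr): third position 4-fold.
Four-fold degenerate third positions: 6.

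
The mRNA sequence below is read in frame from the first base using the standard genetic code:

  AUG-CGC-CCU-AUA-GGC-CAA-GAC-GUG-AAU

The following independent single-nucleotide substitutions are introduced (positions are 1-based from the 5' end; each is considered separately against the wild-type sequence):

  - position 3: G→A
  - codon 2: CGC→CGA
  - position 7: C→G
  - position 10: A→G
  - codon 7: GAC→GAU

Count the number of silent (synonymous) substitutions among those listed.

Codon 1: AUG (Met) → AUA (Ile) — missense.
Codon 2: CGC (Arg) → CGA (Arg) — synonymous.
Codon 3: CCU (Pro) → GCU (Ala) — missense.
Codon 4: AUA (Ile) → GUA (Val) — missense.
Codon 7: GAC (Asp) → GAU (Asp) — synonymous.
Synonymous: 2 of 5.

2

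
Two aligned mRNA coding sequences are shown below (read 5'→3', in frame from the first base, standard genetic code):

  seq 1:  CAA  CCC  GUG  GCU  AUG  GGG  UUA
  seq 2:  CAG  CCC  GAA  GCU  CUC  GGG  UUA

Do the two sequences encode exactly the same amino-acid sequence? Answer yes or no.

no

Codon 1: CAA Gln / CAG Gln — synonymous.
Codon 2: CCC Pro / CCC Pro — identical.
Codon 3: GUG Val / GAA Glu — nonsynonymous.
Codon 4: GCU Ala / GCU Ala — identical.
Codon 5: AUG Met / CUC Leu — nonsynonymous.
Codon 6: GGG Gly / GGG Gly — identical.
Codon 7: UUA Leu / UUA Leu — identical.
Nonsynonymous differences: 2 → different protein.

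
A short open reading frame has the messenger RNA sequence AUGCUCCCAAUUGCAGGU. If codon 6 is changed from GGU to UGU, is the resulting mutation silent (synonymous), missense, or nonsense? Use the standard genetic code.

missense

Position 16 falls in codon 6: GGU → Gly.
After the substitution the codon is UGU → Cys.
Gly ≠ Cys, so this is a missense mutation.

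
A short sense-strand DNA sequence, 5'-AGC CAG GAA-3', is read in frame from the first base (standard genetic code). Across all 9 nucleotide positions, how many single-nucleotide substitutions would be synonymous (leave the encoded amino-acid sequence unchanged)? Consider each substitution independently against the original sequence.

3

Codon 1 (AGC, Ser): 1 synonymous substitution.
Codon 2 (CAG, Gln): 1 synonymous substitution.
Codon 3 (GAA, Glu): 1 synonymous substitution.
Total: 1 + 1 + 1 = 3.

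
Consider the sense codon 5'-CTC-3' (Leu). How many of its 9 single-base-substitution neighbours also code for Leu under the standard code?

Position 1: none → 0 synonymous.
Position 2: none → 0 synonymous.
Position 3: CTT, CTA, CTG → 3 synonymous.
Total: 0 + 0 + 3 = 3.

3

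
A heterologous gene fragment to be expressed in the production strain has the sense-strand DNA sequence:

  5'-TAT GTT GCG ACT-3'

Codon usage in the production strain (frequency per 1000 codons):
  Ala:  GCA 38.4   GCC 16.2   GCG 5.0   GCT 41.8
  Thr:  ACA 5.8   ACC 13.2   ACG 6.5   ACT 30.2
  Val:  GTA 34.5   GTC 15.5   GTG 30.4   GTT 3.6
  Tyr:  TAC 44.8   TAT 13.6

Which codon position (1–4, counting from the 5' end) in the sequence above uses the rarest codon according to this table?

Codon 1 TAT (Tyr): 13.6 per 1000.
Codon 2 GTT (Val): 3.6 per 1000.
Codon 3 GCG (Ala): 5.0 per 1000.
Codon 4 ACT (Thr): 30.2 per 1000.
Lowest frequency is 3.6 at codon 2.

2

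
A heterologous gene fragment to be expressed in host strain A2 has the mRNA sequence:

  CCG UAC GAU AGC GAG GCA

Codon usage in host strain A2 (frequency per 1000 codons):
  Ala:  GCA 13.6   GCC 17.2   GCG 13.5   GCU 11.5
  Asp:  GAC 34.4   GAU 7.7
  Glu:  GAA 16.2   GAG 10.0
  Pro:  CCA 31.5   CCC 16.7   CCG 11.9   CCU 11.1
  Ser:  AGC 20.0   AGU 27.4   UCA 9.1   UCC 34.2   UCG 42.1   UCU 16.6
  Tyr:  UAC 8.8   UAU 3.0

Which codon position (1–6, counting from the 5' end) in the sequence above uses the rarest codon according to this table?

Codon 1 CCG (Pro): 11.9 per 1000.
Codon 2 UAC (Tyr): 8.8 per 1000.
Codon 3 GAU (Asp): 7.7 per 1000.
Codon 4 AGC (Ser): 20.0 per 1000.
Codon 5 GAG (Glu): 10.0 per 1000.
Codon 6 GCA (Ala): 13.6 per 1000.
Lowest frequency is 7.7 at codon 3.

3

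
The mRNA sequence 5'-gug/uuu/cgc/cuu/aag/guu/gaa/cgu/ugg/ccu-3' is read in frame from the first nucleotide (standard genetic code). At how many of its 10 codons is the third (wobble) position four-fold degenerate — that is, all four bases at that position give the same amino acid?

Codon 1 GUG (Val): third position 4-fold.
Codon 2 UUU (Phe): third position 2-fold.
Codon 3 CGC (Arg): third position 4-fold.
Codon 4 CUU (Leu): third position 4-fold.
Codon 5 AAG (Lys): third position 2-fold.
Codon 6 GUU (Val): third position 4-fold.
Codon 7 GAA (Glu): third position 2-fold.
Codon 8 CGU (Arg): third position 4-fold.
Codon 9 UGG (Trp): third position 1-fold.
Codon 10 CCU (Pro): third position 4-fold.
Four-fold degenerate third positions: 6.

6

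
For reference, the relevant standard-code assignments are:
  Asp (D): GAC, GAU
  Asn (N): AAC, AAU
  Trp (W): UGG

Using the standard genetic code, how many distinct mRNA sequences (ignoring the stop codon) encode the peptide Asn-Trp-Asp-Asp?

8

Asn: 2 codons.
Trp: 1 codon.
Asp: 2 codons.
Asp: 2 codons.
2 × 1 × 2 × 2 = 8.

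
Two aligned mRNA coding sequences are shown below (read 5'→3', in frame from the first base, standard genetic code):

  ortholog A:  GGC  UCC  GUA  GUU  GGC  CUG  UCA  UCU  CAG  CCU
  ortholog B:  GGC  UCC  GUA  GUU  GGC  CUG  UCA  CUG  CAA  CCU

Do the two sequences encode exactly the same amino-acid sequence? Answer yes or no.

no

Codon 1: GGC Gly / GGC Gly — identical.
Codon 2: UCC Ser / UCC Ser — identical.
Codon 3: GUA Val / GUA Val — identical.
Codon 4: GUU Val / GUU Val — identical.
Codon 5: GGC Gly / GGC Gly — identical.
Codon 6: CUG Leu / CUG Leu — identical.
Codon 7: UCA Ser / UCA Ser — identical.
Codon 8: UCU Ser / CUG Leu — nonsynonymous.
Codon 9: CAG Gln / CAA Gln — synonymous.
Codon 10: CCU Pro / CCU Pro — identical.
Nonsynonymous differences: 1 → different protein.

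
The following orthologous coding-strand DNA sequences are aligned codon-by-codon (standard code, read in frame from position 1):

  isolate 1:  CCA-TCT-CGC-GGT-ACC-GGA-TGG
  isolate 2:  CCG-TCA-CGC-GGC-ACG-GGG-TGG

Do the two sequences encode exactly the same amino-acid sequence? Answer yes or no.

Codon 1: CCA Pro / CCG Pro — synonymous.
Codon 2: TCT Ser / TCA Ser — synonymous.
Codon 3: CGC Arg / CGC Arg — identical.
Codon 4: GGT Gly / GGC Gly — synonymous.
Codon 5: ACC Thr / ACG Thr — synonymous.
Codon 6: GGA Gly / GGG Gly — synonymous.
Codon 7: TGG Trp / TGG Trp — identical.
Nonsynonymous differences: 0 → same protein.

yes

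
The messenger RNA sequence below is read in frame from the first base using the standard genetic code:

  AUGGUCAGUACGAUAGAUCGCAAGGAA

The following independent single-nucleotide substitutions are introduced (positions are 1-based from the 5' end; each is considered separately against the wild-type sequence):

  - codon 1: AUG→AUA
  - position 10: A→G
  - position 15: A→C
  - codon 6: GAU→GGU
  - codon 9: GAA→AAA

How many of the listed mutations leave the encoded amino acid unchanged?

Codon 1: AUG (Met) → AUA (Ile) — missense.
Codon 4: ACG (Thr) → GCG (Ala) — missense.
Codon 5: AUA (Ile) → AUC (Ile) — synonymous.
Codon 6: GAU (Asp) → GGU (Gly) — missense.
Codon 9: GAA (Glu) → AAA (Lys) — missense.
Synonymous: 1 of 5.

1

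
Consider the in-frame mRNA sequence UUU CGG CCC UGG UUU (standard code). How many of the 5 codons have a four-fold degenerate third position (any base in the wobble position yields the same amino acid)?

2

Codon 1 UUU (Phe): third position 2-fold.
Codon 2 CGG (Arg): third position 4-fold.
Codon 3 CCC (Pro): third position 4-fold.
Codon 4 UGG (Trp): third position 1-fold.
Codon 5 UUU (Phe): third position 2-fold.
Four-fold degenerate third positions: 2.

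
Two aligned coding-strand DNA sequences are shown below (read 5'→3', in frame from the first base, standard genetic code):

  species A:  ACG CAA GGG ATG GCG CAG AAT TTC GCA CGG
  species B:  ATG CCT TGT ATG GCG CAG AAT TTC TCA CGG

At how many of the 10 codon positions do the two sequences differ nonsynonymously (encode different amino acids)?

Codon 1: ACG Thr / ATG Met — nonsynonymous.
Codon 2: CAA Gln / CCT Pro — nonsynonymous.
Codon 3: GGG Gly / TGT Cys — nonsynonymous.
Codon 4: ATG Met / ATG Met — identical.
Codon 5: GCG Ala / GCG Ala — identical.
Codon 6: CAG Gln / CAG Gln — identical.
Codon 7: AAT Asn / AAT Asn — identical.
Codon 8: TTC Phe / TTC Phe — identical.
Codon 9: GCA Ala / TCA Ser — nonsynonymous.
Codon 10: CGG Arg / CGG Arg — identical.
Nonsynonymous differences: 4.

4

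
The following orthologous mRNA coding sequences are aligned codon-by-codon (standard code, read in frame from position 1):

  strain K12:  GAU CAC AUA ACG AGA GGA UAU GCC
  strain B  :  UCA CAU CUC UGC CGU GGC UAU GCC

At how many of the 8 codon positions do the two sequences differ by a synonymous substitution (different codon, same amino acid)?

3

Codon 1: GAU Asp / UCA Ser — nonsynonymous.
Codon 2: CAC His / CAU His — synonymous.
Codon 3: AUA Ile / CUC Leu — nonsynonymous.
Codon 4: ACG Thr / UGC Cys — nonsynonymous.
Codon 5: AGA Arg / CGU Arg — synonymous.
Codon 6: GGA Gly / GGC Gly — synonymous.
Codon 7: UAU Tyr / UAU Tyr — identical.
Codon 8: GCC Ala / GCC Ala — identical.
Synonymous differences: 3.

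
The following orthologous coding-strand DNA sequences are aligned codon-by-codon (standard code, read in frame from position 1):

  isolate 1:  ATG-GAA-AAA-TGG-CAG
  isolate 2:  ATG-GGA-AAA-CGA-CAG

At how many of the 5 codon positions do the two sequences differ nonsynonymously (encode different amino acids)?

2

Codon 1: ATG Met / ATG Met — identical.
Codon 2: GAA Glu / GGA Gly — nonsynonymous.
Codon 3: AAA Lys / AAA Lys — identical.
Codon 4: TGG Trp / CGA Arg — nonsynonymous.
Codon 5: CAG Gln / CAG Gln — identical.
Nonsynonymous differences: 2.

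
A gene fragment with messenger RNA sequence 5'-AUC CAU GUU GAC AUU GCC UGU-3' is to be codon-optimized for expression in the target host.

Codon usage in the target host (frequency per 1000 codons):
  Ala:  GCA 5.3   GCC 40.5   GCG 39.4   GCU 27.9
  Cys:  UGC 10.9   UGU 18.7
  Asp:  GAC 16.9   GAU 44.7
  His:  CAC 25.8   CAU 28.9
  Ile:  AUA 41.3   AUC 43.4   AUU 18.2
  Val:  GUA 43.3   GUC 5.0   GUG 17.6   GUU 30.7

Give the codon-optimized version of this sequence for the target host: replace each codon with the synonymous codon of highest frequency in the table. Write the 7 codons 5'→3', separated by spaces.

Codon 1 (Ile): best is AUC at 43.4.
Codon 2 (His): best is CAU at 28.9.
Codon 3 (Val): best is GUA at 43.3.
Codon 4 (Asp): best is GAU at 44.7.
Codon 5 (Ile): best is AUC at 43.4.
Codon 6 (Ala): best is GCC at 40.5.
Codon 7 (Cys): best is UGU at 18.7.

AUC CAU GUA GAU AUC GCC UGU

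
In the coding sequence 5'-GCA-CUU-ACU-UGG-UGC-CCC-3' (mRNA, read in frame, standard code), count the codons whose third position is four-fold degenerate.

4

Codon 1 GCA (Ala): third position 4-fold.
Codon 2 CUU (Leu): third position 4-fold.
Codon 3 ACU (Thr): third position 4-fold.
Codon 4 UGG (Trp): third position 1-fold.
Codon 5 UGC (Cys): third position 2-fold.
Codon 6 CCC (Pro): third position 4-fold.
Four-fold degenerate third positions: 4.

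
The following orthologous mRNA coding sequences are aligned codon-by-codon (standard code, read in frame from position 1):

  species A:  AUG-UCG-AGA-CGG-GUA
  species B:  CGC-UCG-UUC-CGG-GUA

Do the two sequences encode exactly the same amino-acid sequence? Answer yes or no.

no

Codon 1: AUG Met / CGC Arg — nonsynonymous.
Codon 2: UCG Ser / UCG Ser — identical.
Codon 3: AGA Arg / UUC Phe — nonsynonymous.
Codon 4: CGG Arg / CGG Arg — identical.
Codon 5: GUA Val / GUA Val — identical.
Nonsynonymous differences: 2 → different protein.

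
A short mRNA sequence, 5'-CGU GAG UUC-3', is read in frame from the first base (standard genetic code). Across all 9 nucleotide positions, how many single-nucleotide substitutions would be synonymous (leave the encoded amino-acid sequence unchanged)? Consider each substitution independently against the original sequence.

Codon 1 (CGU, Arg): 3 synonymous substitutions.
Codon 2 (GAG, Glu): 1 synonymous substitution.
Codon 3 (UUC, Phe): 1 synonymous substitution.
Total: 3 + 1 + 1 = 5.

5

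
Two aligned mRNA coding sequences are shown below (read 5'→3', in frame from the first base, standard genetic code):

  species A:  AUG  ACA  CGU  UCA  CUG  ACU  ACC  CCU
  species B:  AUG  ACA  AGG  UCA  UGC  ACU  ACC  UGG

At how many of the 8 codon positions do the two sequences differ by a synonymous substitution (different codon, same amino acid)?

Codon 1: AUG Met / AUG Met — identical.
Codon 2: ACA Thr / ACA Thr — identical.
Codon 3: CGU Arg / AGG Arg — synonymous.
Codon 4: UCA Ser / UCA Ser — identical.
Codon 5: CUG Leu / UGC Cys — nonsynonymous.
Codon 6: ACU Thr / ACU Thr — identical.
Codon 7: ACC Thr / ACC Thr — identical.
Codon 8: CCU Pro / UGG Trp — nonsynonymous.
Synonymous differences: 1.

1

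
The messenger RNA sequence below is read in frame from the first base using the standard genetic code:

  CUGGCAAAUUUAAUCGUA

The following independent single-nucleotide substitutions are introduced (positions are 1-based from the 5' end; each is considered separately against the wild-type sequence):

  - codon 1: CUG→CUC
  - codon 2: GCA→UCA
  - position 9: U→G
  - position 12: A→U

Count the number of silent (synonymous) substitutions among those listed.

Codon 1: CUG (Leu) → CUC (Leu) — synonymous.
Codon 2: GCA (Ala) → UCA (Ser) — missense.
Codon 3: AAU (Asn) → AAG (Lys) — missense.
Codon 4: UUA (Leu) → UUU (Phe) — missense.
Synonymous: 1 of 4.

1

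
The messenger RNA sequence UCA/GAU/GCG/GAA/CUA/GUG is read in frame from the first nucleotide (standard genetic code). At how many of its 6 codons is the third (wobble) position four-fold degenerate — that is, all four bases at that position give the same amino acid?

4

Codon 1 UCA (Ser): third position 4-fold.
Codon 2 GAU (Asp): third position 2-fold.
Codon 3 GCG (Ala): third position 4-fold.
Codon 4 GAA (Glu): third position 2-fold.
Codon 5 CUA (Leu): third position 4-fold.
Codon 6 GUG (Val): third position 4-fold.
Four-fold degenerate third positions: 4.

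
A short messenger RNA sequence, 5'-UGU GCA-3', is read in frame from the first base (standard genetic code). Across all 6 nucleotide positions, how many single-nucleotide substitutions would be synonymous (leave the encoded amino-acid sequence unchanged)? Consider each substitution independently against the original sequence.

4

Codon 1 (UGU, Cys): 1 synonymous substitution.
Codon 2 (GCA, Ala): 3 synonymous substitutions.
Total: 1 + 3 = 4.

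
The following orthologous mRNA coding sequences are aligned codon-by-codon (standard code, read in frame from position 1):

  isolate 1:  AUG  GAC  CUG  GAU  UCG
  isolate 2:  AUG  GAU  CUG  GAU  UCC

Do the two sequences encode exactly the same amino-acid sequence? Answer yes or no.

yes

Codon 1: AUG Met / AUG Met — identical.
Codon 2: GAC Asp / GAU Asp — synonymous.
Codon 3: CUG Leu / CUG Leu — identical.
Codon 4: GAU Asp / GAU Asp — identical.
Codon 5: UCG Ser / UCC Ser — synonymous.
Nonsynonymous differences: 0 → same protein.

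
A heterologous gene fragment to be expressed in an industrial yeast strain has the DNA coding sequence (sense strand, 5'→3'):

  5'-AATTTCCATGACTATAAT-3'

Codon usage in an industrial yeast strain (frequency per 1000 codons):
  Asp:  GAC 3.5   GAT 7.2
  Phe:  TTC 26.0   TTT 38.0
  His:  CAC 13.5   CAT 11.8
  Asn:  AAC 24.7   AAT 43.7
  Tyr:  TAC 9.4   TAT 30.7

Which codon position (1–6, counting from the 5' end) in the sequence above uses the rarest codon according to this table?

4

Codon 1 AAT (Asn): 43.7 per 1000.
Codon 2 TTC (Phe): 26.0 per 1000.
Codon 3 CAT (His): 11.8 per 1000.
Codon 4 GAC (Asp): 3.5 per 1000.
Codon 5 TAT (Tyr): 30.7 per 1000.
Codon 6 AAT (Asn): 43.7 per 1000.
Lowest frequency is 3.5 at codon 4.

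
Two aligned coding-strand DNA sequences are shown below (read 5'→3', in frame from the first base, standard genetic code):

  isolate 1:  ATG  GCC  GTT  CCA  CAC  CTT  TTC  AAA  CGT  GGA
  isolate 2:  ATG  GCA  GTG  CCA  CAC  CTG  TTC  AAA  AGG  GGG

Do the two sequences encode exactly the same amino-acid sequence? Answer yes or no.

yes

Codon 1: ATG Met / ATG Met — identical.
Codon 2: GCC Ala / GCA Ala — synonymous.
Codon 3: GTT Val / GTG Val — synonymous.
Codon 4: CCA Pro / CCA Pro — identical.
Codon 5: CAC His / CAC His — identical.
Codon 6: CTT Leu / CTG Leu — synonymous.
Codon 7: TTC Phe / TTC Phe — identical.
Codon 8: AAA Lys / AAA Lys — identical.
Codon 9: CGT Arg / AGG Arg — synonymous.
Codon 10: GGA Gly / GGG Gly — synonymous.
Nonsynonymous differences: 0 → same protein.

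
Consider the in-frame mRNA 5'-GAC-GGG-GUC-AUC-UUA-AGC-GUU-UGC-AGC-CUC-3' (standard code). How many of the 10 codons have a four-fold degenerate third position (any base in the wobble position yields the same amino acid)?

Codon 1 GAC (Asp): third position 2-fold.
Codon 2 GGG (Gly): third position 4-fold.
Codon 3 GUC (Val): third position 4-fold.
Codon 4 AUC (Ile): third position 3-fold.
Codon 5 UUA (Leu): third position 2-fold.
Codon 6 AGC (Ser): third position 2-fold.
Codon 7 GUU (Val): third position 4-fold.
Codon 8 UGC (Cys): third position 2-fold.
Codon 9 AGC (Ser): third position 2-fold.
Codon 10 CUC (Leu): third position 4-fold.
Four-fold degenerate third positions: 4.

4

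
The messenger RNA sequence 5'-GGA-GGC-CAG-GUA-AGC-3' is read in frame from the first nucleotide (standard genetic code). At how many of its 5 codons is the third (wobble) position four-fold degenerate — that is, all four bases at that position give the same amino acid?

3

Codon 1 GGA (Gly): third position 4-fold.
Codon 2 GGC (Gly): third position 4-fold.
Codon 3 CAG (Gln): third position 2-fold.
Codon 4 GUA (Val): third position 4-fold.
Codon 5 AGC (Ser): third position 2-fold.
Four-fold degenerate third positions: 3.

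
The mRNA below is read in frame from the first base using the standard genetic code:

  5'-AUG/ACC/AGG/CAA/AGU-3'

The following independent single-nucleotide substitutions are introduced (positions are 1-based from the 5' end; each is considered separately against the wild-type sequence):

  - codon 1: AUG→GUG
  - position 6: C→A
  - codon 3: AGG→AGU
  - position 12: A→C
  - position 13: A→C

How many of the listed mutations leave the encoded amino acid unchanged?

Codon 1: AUG (Met) → GUG (Val) — missense.
Codon 2: ACC (Thr) → ACA (Thr) — synonymous.
Codon 3: AGG (Arg) → AGU (Ser) — missense.
Codon 4: CAA (Gln) → CAC (His) — missense.
Codon 5: AGU (Ser) → CGU (Arg) — missense.
Synonymous: 1 of 5.

1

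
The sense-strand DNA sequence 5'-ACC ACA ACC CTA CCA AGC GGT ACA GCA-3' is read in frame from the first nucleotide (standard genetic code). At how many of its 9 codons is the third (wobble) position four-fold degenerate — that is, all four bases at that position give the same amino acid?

8

Codon 1 ACC (Thr): third position 4-fold.
Codon 2 ACA (Thr): third position 4-fold.
Codon 3 ACC (Thr): third position 4-fold.
Codon 4 CTA (Leu): third position 4-fold.
Codon 5 CCA (Pro): third position 4-fold.
Codon 6 AGC (Ser): third position 2-fold.
Codon 7 GGT (Gly): third position 4-fold.
Codon 8 ACA (Thr): third position 4-fold.
Codon 9 GCA (Ala): third position 4-fold.
Four-fold degenerate third positions: 8.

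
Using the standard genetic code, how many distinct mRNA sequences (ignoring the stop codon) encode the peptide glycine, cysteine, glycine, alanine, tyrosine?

256

Gly: 4 codons.
Cys: 2 codons.
Gly: 4 codons.
Ala: 4 codons.
Tyr: 2 codons.
4 × 2 × 4 × 4 × 2 = 256.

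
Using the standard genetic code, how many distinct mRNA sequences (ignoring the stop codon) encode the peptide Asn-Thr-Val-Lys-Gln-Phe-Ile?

Asn: 2 codons.
Thr: 4 codons.
Val: 4 codons.
Lys: 2 codons.
Gln: 2 codons.
Phe: 2 codons.
Ile: 3 codons.
2 × 4 × 4 × 2 × 2 × 2 × 3 = 768.

768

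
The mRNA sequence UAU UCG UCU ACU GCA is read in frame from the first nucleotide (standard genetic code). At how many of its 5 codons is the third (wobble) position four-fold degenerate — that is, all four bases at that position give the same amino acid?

4

Codon 1 UAU (Tyr): third position 2-fold.
Codon 2 UCG (Ser): third position 4-fold.
Codon 3 UCU (Ser): third position 4-fold.
Codon 4 ACU (Thr): third position 4-fold.
Codon 5 GCA (Ala): third position 4-fold.
Four-fold degenerate third positions: 4.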